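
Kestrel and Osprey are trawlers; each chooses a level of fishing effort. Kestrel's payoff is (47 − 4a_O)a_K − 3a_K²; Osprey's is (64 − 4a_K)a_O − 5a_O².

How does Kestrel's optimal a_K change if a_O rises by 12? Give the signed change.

Expanding Kestrel's payoff: 47a_K − 4a_Oa_K − 3a_K².
∂π/∂a_K = 47 − 4a_O − 6a_K = 0, so a_K = 47/6 − (2/3)a_O.
The reaction-function slope is −2/3, so a 12-unit rise in a_O moves a_K by −2/3 × 12 = −8. Kestrel's best response falls — the actions are strategic substitutes.

-8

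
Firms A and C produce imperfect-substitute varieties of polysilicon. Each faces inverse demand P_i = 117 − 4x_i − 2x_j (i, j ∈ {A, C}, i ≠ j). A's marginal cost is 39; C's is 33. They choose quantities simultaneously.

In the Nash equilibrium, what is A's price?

69.4

Firm A's profit: π = x_A(117 − 4x_A − 2x_C) − 39x_A.
∂π/∂x_A = 78 − 8x_A − 2x_C = 0 ⇒ x_A = 9.75 − 0.25x_C.
Similarly x_C = 10.5 − 0.25x_A.
Substituting the second reaction function into the first: x_A = 9.75 − 0.25(10.5 − 0.25x_A), which gives 0.9375x_A = 7.125 ⇒ x_A = 7.6.
Then x_C = 10.5 − 0.25·7.6 = 8.6.
P_A = 117 − 4·7.6 − 2·8.6 = 69.4.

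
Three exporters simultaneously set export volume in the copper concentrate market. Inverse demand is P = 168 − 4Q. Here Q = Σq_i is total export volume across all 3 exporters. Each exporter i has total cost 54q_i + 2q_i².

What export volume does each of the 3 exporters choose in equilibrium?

5.7

A representative exporter's profit is π_i = q_i(168 − 4Q) − 54q_i − 2q_i², with Q = q_i + Σ_{j≠i} q_j.
First-order condition: 114 − 12q_i − 4Σ_{j≠i} q_j = 0.
In a symmetric equilibrium every exporter chooses the same q, so Σ_{j≠i} q_j = 2q. The condition becomes 114 − 20q = 0, giving q = 114/20 = 5.7.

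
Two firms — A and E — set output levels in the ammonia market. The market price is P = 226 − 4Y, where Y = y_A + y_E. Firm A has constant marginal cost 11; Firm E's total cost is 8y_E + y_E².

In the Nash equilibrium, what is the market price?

Firm A's profit: π = y_A(226 − 4(y_A + y_E)) − 11y_A.
∂π/∂y_A = 215 − 8y_A − 4y_E = 0, so y_A = 26.875 − 0.5y_E.
For E: ∂π/∂y_E = 218 − 10y_E − 4y_A = 0 ⇒ y_E = 21.8 − 0.4y_A.
Plugging y_E into A's best response: y_A = 26.875 − 0.5(21.8 − 0.4y_A) ⇒ 0.8y_A = 15.975, so y_A = 639/32.
Then y_E = 21.8 − 0.4·(639/32) = 13.8125.
Equilibrium price: P = 226 − 4·(1081/32) = 90.875.

90.875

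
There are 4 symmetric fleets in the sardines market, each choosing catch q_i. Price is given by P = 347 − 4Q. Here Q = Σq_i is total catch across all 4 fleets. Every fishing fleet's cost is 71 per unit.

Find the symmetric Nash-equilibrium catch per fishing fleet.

A representative fishing fleet's profit is π_i = q_i(347 − 4Q) − 71q_i, with Q = q_i + Σ_{j≠i} q_j.
First-order condition: 276 − 8q_i − 4Σ_{j≠i} q_j = 0.
Imposing symmetry (q_j = q for all j) turns Σ_{j≠i} q_j into 3q, so 276 = 20q and q = 13.8.

13.8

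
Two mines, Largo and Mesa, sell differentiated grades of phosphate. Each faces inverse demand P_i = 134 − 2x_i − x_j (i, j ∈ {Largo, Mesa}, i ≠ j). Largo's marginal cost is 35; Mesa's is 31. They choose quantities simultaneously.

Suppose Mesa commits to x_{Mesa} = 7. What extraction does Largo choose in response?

23

Mine Largo's profit: π = x_{Largo}(134 − 2x_{Largo} − x_{Mesa}) − 35x_{Largo}.
∂π/∂x_{Largo} = 99 − 4x_{Largo} − x_{Mesa} = 0 ⇒ x_{Largo} = 24.75 − 0.25x_{Mesa}.
At x_{Mesa} = 7: x_{Largo} = 24.75 − 0.25·7 = 23.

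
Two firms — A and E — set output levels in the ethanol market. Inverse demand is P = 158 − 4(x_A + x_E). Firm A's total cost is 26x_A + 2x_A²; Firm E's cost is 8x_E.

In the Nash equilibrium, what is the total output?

21.6

Firm A's profit: π = x_A(158 − 4(x_A + x_E)) − 26x_A − 2x_A².
∂π/∂x_A = 132 − 12x_A − 4x_E = 0, so x_A = 11 − (1/3)x_E.
For E: ∂π/∂x_E = 150 − 8x_E − 4x_A = 0 ⇒ x_E = 18.75 − 0.5x_A.
Solving the two reaction functions simultaneously: (1 − (−1/3)(−0.5))x_A = 11 − (1/3)·18.75, so (5/6)x_A = 4.75 and x_A = 5.7.
Then x_E = 18.75 − 0.5·5.7 = 15.9.
Total output: 5.7 + 15.9 = 21.6.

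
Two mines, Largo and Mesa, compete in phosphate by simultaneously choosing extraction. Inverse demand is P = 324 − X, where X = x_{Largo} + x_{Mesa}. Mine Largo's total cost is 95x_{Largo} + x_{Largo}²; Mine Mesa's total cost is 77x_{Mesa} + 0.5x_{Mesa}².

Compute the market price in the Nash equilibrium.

Mine Largo's profit: π = x_{Largo}(324 − (x_{Largo} + x_{Mesa})) − 95x_{Largo} − x_{Largo}².
∂π/∂x_{Largo} = 229 − 4x_{Largo} − x_{Mesa} = 0, so x_{Largo} = 57.25 − 0.25x_{Mesa}.
For Mesa: ∂π/∂x_{Mesa} = 247 − 3x_{Mesa} − x_{Largo} = 0 ⇒ x_{Mesa} = 247/3 − (1/3)x_{Largo}.
Solving the two reaction functions simultaneously: (1 − (−0.25)(−1/3))x_{Largo} = 57.25 − 0.25·(247/3), so (11/12)x_{Largo} = 110/3 and x_{Largo} = 40.
Then x_{Mesa} = 247/3 − (1/3)·40 = 69.
Equilibrium price: P = 324 − 109 = 215.

215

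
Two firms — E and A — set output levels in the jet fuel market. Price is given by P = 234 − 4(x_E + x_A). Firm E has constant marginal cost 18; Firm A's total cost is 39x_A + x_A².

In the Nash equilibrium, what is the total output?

32.4375

Firm E's profit: π = x_E(234 − 4(x_E + x_A)) − 18x_E.
∂π/∂x_E = 216 − 8x_E − 4x_A = 0, so x_E = 27 − 0.5x_A.
For A: ∂π/∂x_A = 195 − 10x_A − 4x_E = 0 ⇒ x_A = 19.5 − 0.4x_E.
Solving the two reaction functions simultaneously: (1 − (−0.5)(−0.4))x_E = 27 − 0.5·19.5, so 0.8x_E = 17.25 and x_E = 21.5625.
Then x_A = 19.5 − 0.4·21.5625 = 10.875.
Total output: 21.5625 + 10.875 = 32.4375.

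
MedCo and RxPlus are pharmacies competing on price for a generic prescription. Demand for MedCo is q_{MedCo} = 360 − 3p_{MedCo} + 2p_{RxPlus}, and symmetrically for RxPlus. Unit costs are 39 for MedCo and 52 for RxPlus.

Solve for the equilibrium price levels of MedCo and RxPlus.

121.6875, 126.5625

MedCo's profit: π = (p_{MedCo} − 39)(360 − 3p_{MedCo} + 2p_{RxPlus}).
∂π/∂p_{MedCo} = 477 − 6p_{MedCo} + 2p_{RxPlus} = 0 ⇒ p_{MedCo} = 79.5 + (1/3)p_{RxPlus}.
Similarly p_{RxPlus} = 86 + (1/3)p_{MedCo}.
Solving the two reaction functions simultaneously: (1 − (1/3)(1/3))p_{MedCo} = 79.5 + (1/3)·86, so (8/9)p_{MedCo} = 649/6 and p_{MedCo} = 121.6875.
Then p_{RxPlus} = 86 + (1/3)·121.6875 = 126.5625.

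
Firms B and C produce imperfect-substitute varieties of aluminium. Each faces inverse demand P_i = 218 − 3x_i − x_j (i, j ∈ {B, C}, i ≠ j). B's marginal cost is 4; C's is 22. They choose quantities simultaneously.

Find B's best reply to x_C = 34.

Firm B's profit: π = x_B(218 − 3x_B − x_C) − 4x_B.
∂π/∂x_B = 214 − 6x_B − x_C = 0 ⇒ x_B = 107/3 − (1/6)x_C.
At x_C = 34: x_B = 107/3 − (1/6)·34 = 30.

30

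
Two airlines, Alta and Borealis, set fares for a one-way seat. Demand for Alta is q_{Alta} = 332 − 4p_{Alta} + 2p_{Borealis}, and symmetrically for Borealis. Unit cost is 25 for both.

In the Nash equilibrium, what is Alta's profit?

8836

Alta's profit: π = (p_{Alta} − 25)(332 − 4p_{Alta} + 2p_{Borealis}).
∂π/∂p_{Alta} = 432 − 8p_{Alta} + 2p_{Borealis} = 0 ⇒ p_{Alta} = 54 + 0.25p_{Borealis}.
The game is symmetric, so in equilibrium p_{Borealis} = p_{Alta}: the reaction function gives 0.75p_{Alta} = 54, hence p_{Alta} = 72.
q_{Alta} = 332 − 4·72 + 2·72 = 188.
Profit = (72 − 25)·188 = 8836.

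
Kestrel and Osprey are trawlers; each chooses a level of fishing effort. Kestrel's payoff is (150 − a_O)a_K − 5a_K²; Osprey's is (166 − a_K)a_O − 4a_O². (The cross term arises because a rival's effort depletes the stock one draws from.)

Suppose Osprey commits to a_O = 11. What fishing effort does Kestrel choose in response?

13.9

Expanding Kestrel's payoff: 150a_K − a_Oa_K − 5a_K².
∂π/∂a_K = 150 − a_O − 10a_K = 0, so a_K = 15 − 0.1a_O.
At a_O = 11: a_K = 15 − 0.1·11 = 13.9.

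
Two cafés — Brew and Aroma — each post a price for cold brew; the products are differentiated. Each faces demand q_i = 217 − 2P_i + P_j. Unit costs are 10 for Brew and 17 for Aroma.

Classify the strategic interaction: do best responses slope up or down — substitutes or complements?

Brew's profit: π = (P_{Brew} − 10)(217 − 2P_{Brew} + P_{Aroma}).
∂π/∂P_{Brew} = 237 − 4P_{Brew} + P_{Aroma} = 0 ⇒ P_{Brew} = 59.25 + 0.25P_{Aroma}.
The best-response slope dP_{Brew}/dP_{Aroma} = 0.25 > 0: the reaction function is upward-sloping, so the choices are strategic complements.

strategic complements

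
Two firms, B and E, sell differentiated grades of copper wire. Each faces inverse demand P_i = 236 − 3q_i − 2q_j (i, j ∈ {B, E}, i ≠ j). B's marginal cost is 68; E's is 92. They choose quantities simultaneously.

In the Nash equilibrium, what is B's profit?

1518.75

Firm B's profit: π = q_B(236 − 3q_B − 2q_E) − 68q_B.
∂π/∂q_B = 168 − 6q_B − 2q_E = 0 ⇒ q_B = 28 − (1/3)q_E.
Similarly q_E = 24 − (1/3)q_B.
Substituting the second reaction function into the first: q_B = 28 − (1/3)(24 − (1/3)q_B), which gives (8/9)q_B = 20 ⇒ q_B = 22.5.
Then q_E = 24 − (1/3)·22.5 = 16.5.
P_B = 236 − 3·22.5 − 2·16.5 = 135.5.
Profit = (135.5 − 68)·22.5 = 1518.75.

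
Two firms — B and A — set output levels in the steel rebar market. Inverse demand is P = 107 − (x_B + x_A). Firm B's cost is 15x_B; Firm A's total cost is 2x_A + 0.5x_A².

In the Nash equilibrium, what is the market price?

49.2

Firm B's profit: π = x_B(107 − (x_B + x_A)) − 15x_B.
∂π/∂x_B = 92 − 2x_B − x_A = 0, so x_B = 46 − 0.5x_A.
For A: ∂π/∂x_A = 105 − 3x_A − x_B = 0 ⇒ x_A = 35 − (1/3)x_B.
Substituting the second reaction function into the first: x_B = 46 − 0.5(35 − (1/3)x_B), which gives (5/6)x_B = 28.5 ⇒ x_B = 34.2.
Then x_A = 35 − (1/3)·34.2 = 23.6.
Equilibrium price: P = 107 − 57.8 = 49.2.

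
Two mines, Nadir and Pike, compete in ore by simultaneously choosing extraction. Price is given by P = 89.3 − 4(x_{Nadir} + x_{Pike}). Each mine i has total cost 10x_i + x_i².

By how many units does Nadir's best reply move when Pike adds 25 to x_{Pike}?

-10

Mine Nadir's profit: π = x_{Nadir}(89.3 − 4(x_{Nadir} + x_{Pike})) − 10x_{Nadir} − x_{Nadir}².
∂π/∂x_{Nadir} = 79.3 − 10x_{Nadir} − 4x_{Pike} = 0, so x_{Nadir} = 7.93 − 0.4x_{Pike}.
The reaction-function slope is −0.4, so a 25-unit rise in x_{Pike} moves x_{Nadir} by −0.4 × 25 = −10. Nadir's best response falls — the actions are strategic substitutes.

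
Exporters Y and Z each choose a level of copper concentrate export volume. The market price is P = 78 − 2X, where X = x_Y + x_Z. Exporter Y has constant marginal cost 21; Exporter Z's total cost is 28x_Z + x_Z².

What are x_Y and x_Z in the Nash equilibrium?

12.1, 4.3

Exporter Y's profit: π = x_Y(78 − 2(x_Y + x_Z)) − 21x_Y.
∂π/∂x_Y = 57 − 4x_Y − 2x_Z = 0, so x_Y = 14.25 − 0.5x_Z.
For Z: ∂π/∂x_Z = 50 − 6x_Z − 2x_Y = 0 ⇒ x_Z = 25/3 − (1/3)x_Y.
Plugging x_Z into Y's best response: x_Y = 14.25 − 0.5(25/3 − (1/3)x_Y) ⇒ (5/6)x_Y = 121/12, so x_Y = 12.1.
Then x_Z = 25/3 − (1/3)·12.1 = 4.3.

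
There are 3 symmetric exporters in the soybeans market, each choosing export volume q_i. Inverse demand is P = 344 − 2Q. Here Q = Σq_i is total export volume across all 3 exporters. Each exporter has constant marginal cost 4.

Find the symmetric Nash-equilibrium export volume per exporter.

A representative exporter's profit is π_i = q_i(344 − 2Q) − 4q_i, with Q = q_i + Σ_{j≠i} q_j.
First-order condition: 340 − 4q_i − 2Σ_{j≠i} q_j = 0.
Imposing symmetry (q_j = q for all j) turns Σ_{j≠i} q_j into 2q, so 340 = 8q and q = 42.5.

42.5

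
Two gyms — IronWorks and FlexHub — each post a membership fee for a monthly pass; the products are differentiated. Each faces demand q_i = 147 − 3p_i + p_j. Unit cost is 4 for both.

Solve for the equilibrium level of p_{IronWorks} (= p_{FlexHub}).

31.8

IronWorks's profit: π = (p_{IronWorks} − 4)(147 − 3p_{IronWorks} + p_{FlexHub}).
∂π/∂p_{IronWorks} = 159 − 6p_{IronWorks} + p_{FlexHub} = 0 ⇒ p_{IronWorks} = 26.5 + (1/6)p_{FlexHub}.
By symmetry p_{FlexHub} = p_{IronWorks}; substituting into the reaction function, (5/6)p_{IronWorks} = 26.5 and p_{IronWorks} = 31.8.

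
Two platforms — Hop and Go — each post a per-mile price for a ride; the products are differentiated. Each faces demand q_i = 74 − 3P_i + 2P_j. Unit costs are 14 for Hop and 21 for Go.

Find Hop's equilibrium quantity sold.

48.9375

Hop's profit: π = (P_{Hop} − 14)(74 − 3P_{Hop} + 2P_{Go}).
∂π/∂P_{Hop} = 116 − 6P_{Hop} + 2P_{Go} = 0 ⇒ P_{Hop} = 58/3 + (1/3)P_{Go}.
Similarly P_{Go} = 137/6 + (1/3)P_{Hop}.
Plugging P_{Go} into Hop's best response: P_{Hop} = 58/3 + (1/3)(137/6 + (1/3)P_{Hop}) ⇒ (8/9)P_{Hop} = 485/18, so P_{Hop} = 30.3125.
Then P_{Go} = 137/6 + (1/3)·30.3125 = 32.9375.
q_{Hop} = 74 − 3·30.3125 + 2·32.9375 = 48.9375.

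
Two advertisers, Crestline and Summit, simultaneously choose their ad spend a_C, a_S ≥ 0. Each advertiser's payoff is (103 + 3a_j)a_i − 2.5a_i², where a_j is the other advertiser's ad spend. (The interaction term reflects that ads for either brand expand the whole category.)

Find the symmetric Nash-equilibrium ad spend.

Crestline's payoff is (103 + 3a_S)a_C − 2.5a_C².
∂π/∂a_C = 103 + 3a_S − 5a_C = 0, so a_C = 20.6 + 0.6a_S.
By symmetry a_S = a_C; substituting into the reaction function, 0.4a_C = 20.6 and a_C = 51.5.

51.5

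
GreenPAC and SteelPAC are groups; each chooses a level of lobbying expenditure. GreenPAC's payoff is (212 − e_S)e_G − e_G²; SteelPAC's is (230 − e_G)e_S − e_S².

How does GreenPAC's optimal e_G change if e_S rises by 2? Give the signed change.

-1

Expanding GreenPAC's payoff: 212e_G − e_Se_G − e_G².
∂π/∂e_G = 212 − e_S − 2e_G = 0, so e_G = 106 − 0.5e_S.
The reaction-function slope is −0.5, so a 2-unit rise in e_S moves e_G by −0.5 × 2 = −1. GreenPAC's best response falls — the actions are strategic substitutes.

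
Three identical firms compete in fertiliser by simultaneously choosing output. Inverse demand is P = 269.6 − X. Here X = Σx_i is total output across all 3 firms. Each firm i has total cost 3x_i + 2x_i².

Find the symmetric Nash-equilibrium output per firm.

33.325

A representative firm's profit is π_i = x_i(269.6 − X) − 3x_i − 2x_i², with X = x_i + Σ_{j≠i} x_j.
First-order condition: 266.6 − 6x_i − Σ_{j≠i} x_j = 0.
In a symmetric equilibrium every firm chooses the same x, so Σ_{j≠i} x_j = 2x. The condition becomes 266.6 − 8x = 0, giving x = 266.6/8 = 33.325.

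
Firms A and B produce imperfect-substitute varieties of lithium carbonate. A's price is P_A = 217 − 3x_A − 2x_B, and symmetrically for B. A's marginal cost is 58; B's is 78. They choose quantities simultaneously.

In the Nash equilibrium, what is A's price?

Firm A's profit: π = x_A(217 − 3x_A − 2x_B) − 58x_A.
∂π/∂x_A = 159 − 6x_A − 2x_B = 0 ⇒ x_A = 26.5 − (1/3)x_B.
Similarly x_B = 139/6 − (1/3)x_A.
Plugging x_B into A's best response: x_A = 26.5 − (1/3)(139/6 − (1/3)x_A) ⇒ (8/9)x_A = 169/9, so x_A = 21.125.
Then x_B = 139/6 − (1/3)·21.125 = 16.125.
P_A = 217 − 3·21.125 − 2·16.125 = 121.375.

121.375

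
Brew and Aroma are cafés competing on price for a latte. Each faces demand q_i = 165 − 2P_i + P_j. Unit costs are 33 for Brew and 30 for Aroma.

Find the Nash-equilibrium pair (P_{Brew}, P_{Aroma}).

Brew's profit: π = (P_{Brew} − 33)(165 − 2P_{Brew} + P_{Aroma}).
∂π/∂P_{Brew} = 231 − 4P_{Brew} + P_{Aroma} = 0 ⇒ P_{Brew} = 57.75 + 0.25P_{Aroma}.
Similarly P_{Aroma} = 56.25 + 0.25P_{Brew}.
Plugging P_{Aroma} into Brew's best response: P_{Brew} = 57.75 + 0.25(56.25 + 0.25P_{Brew}) ⇒ 0.9375P_{Brew} = 71.8125, so P_{Brew} = 76.6.
Then P_{Aroma} = 56.25 + 0.25·76.6 = 75.4.

76.6, 75.4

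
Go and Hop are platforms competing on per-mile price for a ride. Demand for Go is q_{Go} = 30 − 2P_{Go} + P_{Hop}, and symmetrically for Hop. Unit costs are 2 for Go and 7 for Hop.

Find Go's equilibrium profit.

Go's profit: π = (P_{Go} − 2)(30 − 2P_{Go} + P_{Hop}).
∂π/∂P_{Go} = 34 − 4P_{Go} + P_{Hop} = 0 ⇒ P_{Go} = 8.5 + 0.25P_{Hop}.
Similarly P_{Hop} = 11 + 0.25P_{Go}.
Plugging P_{Hop} into Go's best response: P_{Go} = 8.5 + 0.25(11 + 0.25P_{Go}) ⇒ 0.9375P_{Go} = 11.25, so P_{Go} = 12.
Then P_{Hop} = 11 + 0.25·12 = 14.
q_{Go} = 30 − 2·12 + 14 = 20.
Profit = (12 − 2)·20 = 200.

200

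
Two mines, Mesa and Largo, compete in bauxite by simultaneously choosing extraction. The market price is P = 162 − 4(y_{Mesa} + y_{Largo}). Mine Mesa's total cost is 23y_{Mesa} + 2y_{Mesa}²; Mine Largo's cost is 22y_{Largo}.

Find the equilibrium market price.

Mine Mesa's profit: π = y_{Mesa}(162 − 4(y_{Mesa} + y_{Largo})) − 23y_{Mesa} − 2y_{Mesa}².
∂π/∂y_{Mesa} = 139 − 12y_{Mesa} − 4y_{Largo} = 0, so y_{Mesa} = 139/12 − (1/3)y_{Largo}.
For Largo: ∂π/∂y_{Largo} = 140 − 8y_{Largo} − 4y_{Mesa} = 0 ⇒ y_{Largo} = 17.5 − 0.5y_{Mesa}.
Solving the two reaction functions simultaneously: (1 − (−1/3)(−0.5))y_{Mesa} = 139/12 − (1/3)·17.5, so (5/6)y_{Mesa} = 5.75 and y_{Mesa} = 6.9.
Then y_{Largo} = 17.5 − 0.5·6.9 = 14.05.
Equilibrium price: P = 162 − 4·20.95 = 78.2.

78.2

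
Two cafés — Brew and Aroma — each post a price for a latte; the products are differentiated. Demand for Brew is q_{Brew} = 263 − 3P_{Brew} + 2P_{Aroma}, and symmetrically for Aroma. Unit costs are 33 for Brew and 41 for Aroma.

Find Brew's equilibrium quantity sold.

177

Brew's profit: π = (P_{Brew} − 33)(263 − 3P_{Brew} + 2P_{Aroma}).
∂π/∂P_{Brew} = 362 − 6P_{Brew} + 2P_{Aroma} = 0 ⇒ P_{Brew} = 181/3 + (1/3)P_{Aroma}.
Similarly P_{Aroma} = 193/3 + (1/3)P_{Brew}.
Substituting the second reaction function into the first: P_{Brew} = 181/3 + (1/3)(193/3 + (1/3)P_{Brew}), which gives (8/9)P_{Brew} = 736/9 ⇒ P_{Brew} = 92.
Then P_{Aroma} = 193/3 + (1/3)·92 = 95.
q_{Brew} = 263 − 3·92 + 2·95 = 177.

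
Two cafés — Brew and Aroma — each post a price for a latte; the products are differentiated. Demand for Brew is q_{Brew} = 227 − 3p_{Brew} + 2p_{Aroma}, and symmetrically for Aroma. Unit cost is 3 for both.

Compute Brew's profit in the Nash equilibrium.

9408

Brew's profit: π = (p_{Brew} − 3)(227 − 3p_{Brew} + 2p_{Aroma}).
∂π/∂p_{Brew} = 236 − 6p_{Brew} + 2p_{Aroma} = 0 ⇒ p_{Brew} = 118/3 + (1/3)p_{Aroma}.
Setting p_{Brew} = p_{Aroma} in the reaction function: p_{Brew} = 118/3 + (1/3)p_{Brew}, so p_{Brew} = (118/3) / (2/3) = 59.
q_{Brew} = 227 − 3·59 + 2·59 = 168.
Profit = (59 − 3)·168 = 9408.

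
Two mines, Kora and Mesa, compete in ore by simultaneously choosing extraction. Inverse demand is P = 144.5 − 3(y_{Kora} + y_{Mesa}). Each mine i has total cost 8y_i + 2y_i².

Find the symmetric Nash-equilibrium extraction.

Mine Kora's profit: π = y_{Kora}(144.5 − 3(y_{Kora} + y_{Mesa})) − 8y_{Kora} − 2y_{Kora}².
∂π/∂y_{Kora} = 136.5 − 10y_{Kora} − 3y_{Mesa} = 0, so y_{Kora} = 13.65 − 0.3y_{Mesa}.
Setting y_{Kora} = y_{Mesa} in the reaction function: y_{Kora} = 13.65 − 0.3y_{Kora}, so y_{Kora} = 13.65 / 1.3 = 10.5.

10.5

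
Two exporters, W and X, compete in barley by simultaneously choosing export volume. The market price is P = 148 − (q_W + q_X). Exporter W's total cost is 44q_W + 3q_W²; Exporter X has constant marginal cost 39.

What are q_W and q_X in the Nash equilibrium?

Exporter W's profit: π = q_W(148 − (q_W + q_X)) − 44q_W − 3q_W².
∂π/∂q_W = 104 − 8q_W − q_X = 0, so q_W = 13 − 0.125q_X.
For X: ∂π/∂q_X = 109 − 2q_X − q_W = 0 ⇒ q_X = 54.5 − 0.5q_W.
Plugging q_X into W's best response: q_W = 13 − 0.125(54.5 − 0.5q_W) ⇒ 0.9375q_W = 6.1875, so q_W = 6.6.
Then q_X = 54.5 − 0.5·6.6 = 51.2.

6.6, 51.2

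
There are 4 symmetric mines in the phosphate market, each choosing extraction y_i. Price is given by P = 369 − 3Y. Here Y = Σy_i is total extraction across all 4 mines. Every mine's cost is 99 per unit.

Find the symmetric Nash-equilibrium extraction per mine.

A representative mine's profit is π_i = y_i(369 − 3Y) − 99y_i, with Y = y_i + Σ_{j≠i} y_j.
First-order condition: 270 − 6y_i − 3Σ_{j≠i} y_j = 0.
In a symmetric equilibrium every mine chooses the same y, so Σ_{j≠i} y_j = 3y. The condition becomes 270 − 15y = 0, giving y = 270/15 = 18.

18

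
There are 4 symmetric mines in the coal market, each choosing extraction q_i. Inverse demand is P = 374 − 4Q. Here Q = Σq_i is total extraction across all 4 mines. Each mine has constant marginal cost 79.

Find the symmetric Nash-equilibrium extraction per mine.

14.75

A representative mine's profit is π_i = q_i(374 − 4Q) − 79q_i, with Q = q_i + Σ_{j≠i} q_j.
First-order condition: 295 − 8q_i − 4Σ_{j≠i} q_j = 0.
In a symmetric equilibrium every mine chooses the same q, so Σ_{j≠i} q_j = 3q. The condition becomes 295 − 20q = 0, giving q = 295/20 = 14.75.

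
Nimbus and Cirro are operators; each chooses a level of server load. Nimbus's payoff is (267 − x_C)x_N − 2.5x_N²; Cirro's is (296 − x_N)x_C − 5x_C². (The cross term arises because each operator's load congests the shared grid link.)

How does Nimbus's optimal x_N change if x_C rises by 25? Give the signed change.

-5

Expanding Nimbus's payoff: 267x_N − x_Cx_N − 2.5x_N².
∂π/∂x_N = 267 − x_C − 5x_N = 0, so x_N = 53.4 − 0.2x_C.
The reaction-function slope is −0.2, so a 25-unit rise in x_C moves x_N by −0.2 × 25 = −5. Nimbus's best response falls — the actions are strategic substitutes.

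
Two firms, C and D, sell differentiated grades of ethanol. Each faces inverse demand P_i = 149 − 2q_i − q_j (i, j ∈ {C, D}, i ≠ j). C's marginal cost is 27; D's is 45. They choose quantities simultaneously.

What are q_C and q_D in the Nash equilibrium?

25.6, 19.6

Firm C's profit: π = q_C(149 − 2q_C − q_D) − 27q_C.
∂π/∂q_C = 122 − 4q_C − q_D = 0 ⇒ q_C = 30.5 − 0.25q_D.
Similarly q_D = 26 − 0.25q_C.
Plugging q_D into C's best response: q_C = 30.5 − 0.25(26 − 0.25q_C) ⇒ 0.9375q_C = 24, so q_C = 25.6.
Then q_D = 26 − 0.25·25.6 = 19.6.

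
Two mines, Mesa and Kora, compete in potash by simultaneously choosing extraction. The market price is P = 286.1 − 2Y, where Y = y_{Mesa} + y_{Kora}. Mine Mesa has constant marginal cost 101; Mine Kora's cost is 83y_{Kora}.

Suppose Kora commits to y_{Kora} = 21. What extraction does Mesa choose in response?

35.775

Mine Mesa's profit: π = y_{Mesa}(286.1 − 2(y_{Mesa} + y_{Kora})) − 101y_{Mesa}.
∂π/∂y_{Mesa} = 185.1 − 4y_{Mesa} − 2y_{Kora} = 0, so y_{Mesa} = 46.275 − 0.5y_{Kora}.
At y_{Kora} = 21: y_{Mesa} = 46.275 − 0.5·21 = 35.775.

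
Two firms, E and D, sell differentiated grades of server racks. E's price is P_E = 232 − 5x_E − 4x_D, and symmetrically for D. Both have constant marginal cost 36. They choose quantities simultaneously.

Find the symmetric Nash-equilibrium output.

14

Firm E's profit: π = x_E(232 − 5x_E − 4x_D) − 36x_E.
∂π/∂x_E = 196 − 10x_E − 4x_D = 0 ⇒ x_E = 19.6 − 0.4x_D.
The game is symmetric, so in equilibrium x_D = x_E: the reaction function gives 1.4x_E = 19.6, hence x_E = 14.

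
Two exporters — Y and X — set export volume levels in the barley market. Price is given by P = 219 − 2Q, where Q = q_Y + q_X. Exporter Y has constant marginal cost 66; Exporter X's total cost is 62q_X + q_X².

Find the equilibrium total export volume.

Exporter Y's profit: π = q_Y(219 − 2(q_Y + q_X)) − 66q_Y.
∂π/∂q_Y = 153 − 4q_Y − 2q_X = 0, so q_Y = 38.25 − 0.5q_X.
For X: ∂π/∂q_X = 157 − 6q_X − 2q_Y = 0 ⇒ q_X = 157/6 − (1/3)q_Y.
Plugging q_X into Y's best response: q_Y = 38.25 − 0.5(157/6 − (1/3)q_Y) ⇒ (5/6)q_Y = 151/6, so q_Y = 30.2.
Then q_X = 157/6 − (1/3)·30.2 = 16.1.
Total export volume: 30.2 + 16.1 = 46.3.

46.3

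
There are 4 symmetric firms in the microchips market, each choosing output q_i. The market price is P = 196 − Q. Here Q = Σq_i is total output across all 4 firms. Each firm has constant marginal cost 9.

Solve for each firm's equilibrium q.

A representative firm's profit is π_i = q_i(196 − Q) − 9q_i, with Q = q_i + Σ_{j≠i} q_j.
First-order condition: 187 − 2q_i − Σ_{j≠i} q_j = 0.
Imposing symmetry (q_j = q for all j) turns Σ_{j≠i} q_j into 3q, so 187 = 5q and q = 37.4.

37.4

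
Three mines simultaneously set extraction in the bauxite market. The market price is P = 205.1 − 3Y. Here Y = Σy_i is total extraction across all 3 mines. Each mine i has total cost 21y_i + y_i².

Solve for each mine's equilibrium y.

13.15

A representative mine's profit is π_i = y_i(205.1 − 3Y) − 21y_i − y_i², with Y = y_i + Σ_{j≠i} y_j.
First-order condition: 184.1 − 8y_i − 3Σ_{j≠i} y_j = 0.
Imposing symmetry (y_j = y for all j) turns Σ_{j≠i} y_j into 2y, so 184.1 = 14y and y = 13.15.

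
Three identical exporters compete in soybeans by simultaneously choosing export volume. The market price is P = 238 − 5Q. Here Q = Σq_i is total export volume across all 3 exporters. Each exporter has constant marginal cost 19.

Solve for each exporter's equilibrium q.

10.95

A representative exporter's profit is π_i = q_i(238 − 5Q) − 19q_i, with Q = q_i + Σ_{j≠i} q_j.
First-order condition: 219 − 10q_i − 5Σ_{j≠i} q_j = 0.
Imposing symmetry (q_j = q for all j) turns Σ_{j≠i} q_j into 2q, so 219 = 20q and q = 10.95.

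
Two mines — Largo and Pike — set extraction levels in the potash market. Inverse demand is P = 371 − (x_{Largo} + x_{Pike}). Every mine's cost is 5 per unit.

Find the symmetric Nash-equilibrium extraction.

122

Mine Largo's profit: π = x_{Largo}(371 − (x_{Largo} + x_{Pike})) − 5x_{Largo}.
∂π/∂x_{Largo} = 366 − 2x_{Largo} − x_{Pike} = 0, so x_{Largo} = 183 − 0.5x_{Pike}.
By symmetry x_{Pike} = x_{Largo}; substituting into the reaction function, 1.5x_{Largo} = 183 and x_{Largo} = 122.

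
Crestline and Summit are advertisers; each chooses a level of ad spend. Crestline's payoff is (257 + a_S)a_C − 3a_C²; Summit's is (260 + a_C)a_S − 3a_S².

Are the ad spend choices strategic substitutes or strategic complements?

strategic complements

Expanding Crestline's payoff: 257a_C + a_Sa_C − 3a_C².
∂π/∂a_C = 257 + a_S − 6a_C = 0, so a_C = 257/6 + (1/6)a_S.
The best-response slope da_C/da_S = 1/6 > 0: the reaction function is upward-sloping, so the choices are strategic complements.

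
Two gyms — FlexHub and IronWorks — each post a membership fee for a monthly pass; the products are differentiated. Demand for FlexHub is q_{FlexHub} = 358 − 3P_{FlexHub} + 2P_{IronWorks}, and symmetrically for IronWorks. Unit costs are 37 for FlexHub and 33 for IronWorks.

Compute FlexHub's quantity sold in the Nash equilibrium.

FlexHub's profit: π = (P_{FlexHub} − 37)(358 − 3P_{FlexHub} + 2P_{IronWorks}).
∂π/∂P_{FlexHub} = 469 − 6P_{FlexHub} + 2P_{IronWorks} = 0 ⇒ P_{FlexHub} = 469/6 + (1/3)P_{IronWorks}.
Similarly P_{IronWorks} = 457/6 + (1/3)P_{FlexHub}.
Substituting the second reaction function into the first: P_{FlexHub} = 469/6 + (1/3)(457/6 + (1/3)P_{FlexHub}), which gives (8/9)P_{FlexHub} = 932/9 ⇒ P_{FlexHub} = 116.5.
Then P_{IronWorks} = 457/6 + (1/3)·116.5 = 115.
q_{FlexHub} = 358 − 3·116.5 + 2·115 = 238.5.

238.5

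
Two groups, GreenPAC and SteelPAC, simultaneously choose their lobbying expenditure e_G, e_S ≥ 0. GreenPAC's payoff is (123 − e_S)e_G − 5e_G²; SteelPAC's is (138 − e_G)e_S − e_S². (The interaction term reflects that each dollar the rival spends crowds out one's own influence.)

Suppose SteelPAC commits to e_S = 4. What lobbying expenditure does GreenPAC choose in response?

Expanding GreenPAC's payoff: 123e_G − e_Se_G − 5e_G².
∂π/∂e_G = 123 − e_S − 10e_G = 0, so e_G = 12.3 − 0.1e_S.
At e_S = 4: e_G = 12.3 − 0.1·4 = 11.9.

11.9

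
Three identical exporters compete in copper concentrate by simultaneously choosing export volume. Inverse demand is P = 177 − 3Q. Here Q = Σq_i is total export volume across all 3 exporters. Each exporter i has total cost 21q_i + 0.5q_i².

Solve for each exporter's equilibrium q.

12

A representative exporter's profit is π_i = q_i(177 − 3Q) − 21q_i − 0.5q_i², with Q = q_i + Σ_{j≠i} q_j.
First-order condition: 156 − 7q_i − 3Σ_{j≠i} q_j = 0.
With identical exporters, set every q_j = q: then 156 − 7q − 6q = 0, i.e. q = 156/13 = 12.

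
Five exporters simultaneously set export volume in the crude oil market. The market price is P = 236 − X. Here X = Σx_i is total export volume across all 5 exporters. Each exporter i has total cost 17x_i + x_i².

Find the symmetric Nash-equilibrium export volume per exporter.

A representative exporter's profit is π_i = x_i(236 − X) − 17x_i − x_i², with X = x_i + Σ_{j≠i} x_j.
First-order condition: 219 − 4x_i − Σ_{j≠i} x_j = 0.
With identical exporters, set every x_j = x: then 219 − 4x − 4x = 0, i.e. x = 219/8 = 27.375.

27.375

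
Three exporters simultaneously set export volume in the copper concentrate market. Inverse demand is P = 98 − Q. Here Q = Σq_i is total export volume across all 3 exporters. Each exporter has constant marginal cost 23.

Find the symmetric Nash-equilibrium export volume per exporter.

A representative exporter's profit is π_i = q_i(98 − Q) − 23q_i, with Q = q_i + Σ_{j≠i} q_j.
First-order condition: 75 − 2q_i − Σ_{j≠i} q_j = 0.
Imposing symmetry (q_j = q for all j) turns Σ_{j≠i} q_j into 2q, so 75 = 4q and q = 18.75.

18.75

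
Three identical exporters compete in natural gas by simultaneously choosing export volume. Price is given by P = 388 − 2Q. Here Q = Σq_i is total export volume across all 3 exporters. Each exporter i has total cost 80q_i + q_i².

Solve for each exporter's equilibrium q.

30.8

A representative exporter's profit is π_i = q_i(388 − 2Q) − 80q_i − q_i², with Q = q_i + Σ_{j≠i} q_j.
First-order condition: 308 − 6q_i − 2Σ_{j≠i} q_j = 0.
Imposing symmetry (q_j = q for all j) turns Σ_{j≠i} q_j into 2q, so 308 = 10q and q = 30.8.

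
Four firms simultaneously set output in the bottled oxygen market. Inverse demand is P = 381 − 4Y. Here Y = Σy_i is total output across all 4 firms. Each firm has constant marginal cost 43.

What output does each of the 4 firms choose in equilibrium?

16.9

A representative firm's profit is π_i = y_i(381 − 4Y) − 43y_i, with Y = y_i + Σ_{j≠i} y_j.
First-order condition: 338 − 8y_i − 4Σ_{j≠i} y_j = 0.
Imposing symmetry (y_j = y for all j) turns Σ_{j≠i} y_j into 3y, so 338 = 20y and y = 16.9.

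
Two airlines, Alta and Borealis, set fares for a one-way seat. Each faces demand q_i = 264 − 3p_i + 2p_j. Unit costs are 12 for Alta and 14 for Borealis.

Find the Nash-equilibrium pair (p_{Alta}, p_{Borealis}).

75.375, 76.125

Alta's profit: π = (p_{Alta} − 12)(264 − 3p_{Alta} + 2p_{Borealis}).
∂π/∂p_{Alta} = 300 − 6p_{Alta} + 2p_{Borealis} = 0 ⇒ p_{Alta} = 50 + (1/3)p_{Borealis}.
Similarly p_{Borealis} = 51 + (1/3)p_{Alta}.
Plugging p_{Borealis} into Alta's best response: p_{Alta} = 50 + (1/3)(51 + (1/3)p_{Alta}) ⇒ (8/9)p_{Alta} = 67, so p_{Alta} = 75.375.
Then p_{Borealis} = 51 + (1/3)·75.375 = 76.125.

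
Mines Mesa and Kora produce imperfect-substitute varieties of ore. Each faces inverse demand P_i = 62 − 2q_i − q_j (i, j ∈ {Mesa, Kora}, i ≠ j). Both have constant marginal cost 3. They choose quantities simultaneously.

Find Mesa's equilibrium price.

Mine Mesa's profit: π = q_{Mesa}(62 − 2q_{Mesa} − q_{Kora}) − 3q_{Mesa}.
∂π/∂q_{Mesa} = 59 − 4q_{Mesa} − q_{Kora} = 0 ⇒ q_{Mesa} = 14.75 − 0.25q_{Kora}.
The game is symmetric, so in equilibrium q_{Kora} = q_{Mesa}: the reaction function gives 1.25q_{Mesa} = 14.75, hence q_{Mesa} = 11.8.
P_{Mesa} = 62 − 2·11.8 − 11.8 = 26.6.

26.6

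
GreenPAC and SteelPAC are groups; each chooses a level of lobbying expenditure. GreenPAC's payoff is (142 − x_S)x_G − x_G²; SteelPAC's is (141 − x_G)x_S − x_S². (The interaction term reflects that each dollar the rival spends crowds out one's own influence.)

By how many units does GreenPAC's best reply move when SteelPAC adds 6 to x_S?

-3

Expanding GreenPAC's payoff: 142x_G − x_Sx_G − x_G².
∂π/∂x_G = 142 − x_S − 2x_G = 0, so x_G = 71 − 0.5x_S.
The reaction-function slope is −0.5, so a 6-unit rise in x_S moves x_G by −0.5 × 6 = −3. GreenPAC's best response falls — the actions are strategic substitutes.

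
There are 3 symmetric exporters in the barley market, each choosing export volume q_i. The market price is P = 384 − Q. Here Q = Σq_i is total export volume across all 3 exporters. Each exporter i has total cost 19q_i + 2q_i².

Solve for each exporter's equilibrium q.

A representative exporter's profit is π_i = q_i(384 − Q) − 19q_i − 2q_i², with Q = q_i + Σ_{j≠i} q_j.
First-order condition: 365 − 6q_i − Σ_{j≠i} q_j = 0.
Imposing symmetry (q_j = q for all j) turns Σ_{j≠i} q_j into 2q, so 365 = 8q and q = 45.625.

45.625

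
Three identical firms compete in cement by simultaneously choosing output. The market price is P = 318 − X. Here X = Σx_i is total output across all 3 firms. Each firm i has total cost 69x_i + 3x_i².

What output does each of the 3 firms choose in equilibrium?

A representative firm's profit is π_i = x_i(318 − X) − 69x_i − 3x_i², with X = x_i + Σ_{j≠i} x_j.
First-order condition: 249 − 8x_i − Σ_{j≠i} x_j = 0.
In a symmetric equilibrium every firm chooses the same x, so Σ_{j≠i} x_j = 2x. The condition becomes 249 − 10x = 0, giving x = 249/10 = 24.9.

24.9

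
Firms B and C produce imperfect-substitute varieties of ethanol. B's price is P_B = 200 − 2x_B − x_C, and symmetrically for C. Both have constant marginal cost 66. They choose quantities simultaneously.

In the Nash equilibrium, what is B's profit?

Firm B's profit: π = x_B(200 − 2x_B − x_C) − 66x_B.
∂π/∂x_B = 134 − 4x_B − x_C = 0 ⇒ x_B = 33.5 − 0.25x_C.
The game is symmetric, so in equilibrium x_C = x_B: the reaction function gives 1.25x_B = 33.5, hence x_B = 26.8.
P_B = 200 − 2·26.8 − 26.8 = 119.6.
Profit = (119.6 − 66)·26.8 = 1436.48.

1436.48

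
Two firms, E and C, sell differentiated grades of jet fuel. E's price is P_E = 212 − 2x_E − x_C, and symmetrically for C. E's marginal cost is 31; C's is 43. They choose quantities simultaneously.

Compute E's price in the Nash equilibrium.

Firm E's profit: π = x_E(212 − 2x_E − x_C) − 31x_E.
∂π/∂x_E = 181 − 4x_E − x_C = 0 ⇒ x_E = 45.25 − 0.25x_C.
Similarly x_C = 42.25 − 0.25x_E.
Plugging x_C into E's best response: x_E = 45.25 − 0.25(42.25 − 0.25x_E) ⇒ 0.9375x_E = 34.6875, so x_E = 37.
Then x_C = 42.25 − 0.25·37 = 33.
P_E = 212 − 2·37 − 33 = 105.

105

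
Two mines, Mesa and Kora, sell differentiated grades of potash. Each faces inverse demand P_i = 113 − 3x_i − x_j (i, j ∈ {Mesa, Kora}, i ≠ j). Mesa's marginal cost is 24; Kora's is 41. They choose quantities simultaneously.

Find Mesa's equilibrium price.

63.6

Mine Mesa's profit: π = x_{Mesa}(113 − 3x_{Mesa} − x_{Kora}) − 24x_{Mesa}.
∂π/∂x_{Mesa} = 89 − 6x_{Mesa} − x_{Kora} = 0 ⇒ x_{Mesa} = 89/6 − (1/6)x_{Kora}.
Similarly x_{Kora} = 12 − (1/6)x_{Mesa}.
Solving the two reaction functions simultaneously: (1 − (−1/6)(−1/6))x_{Mesa} = 89/6 − (1/6)·12, so (35/36)x_{Mesa} = 77/6 and x_{Mesa} = 13.2.
Then x_{Kora} = 12 − (1/6)·13.2 = 9.8.
P_{Mesa} = 113 − 3·13.2 − 9.8 = 63.6.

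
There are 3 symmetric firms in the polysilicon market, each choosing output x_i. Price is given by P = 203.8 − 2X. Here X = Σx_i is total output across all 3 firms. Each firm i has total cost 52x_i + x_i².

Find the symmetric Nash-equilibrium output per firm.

A representative firm's profit is π_i = x_i(203.8 − 2X) − 52x_i − x_i², with X = x_i + Σ_{j≠i} x_j.
First-order condition: 151.8 − 6x_i − 2Σ_{j≠i} x_j = 0.
Imposing symmetry (x_j = x for all j) turns Σ_{j≠i} x_j into 2x, so 151.8 = 10x and x = 15.18.

15.18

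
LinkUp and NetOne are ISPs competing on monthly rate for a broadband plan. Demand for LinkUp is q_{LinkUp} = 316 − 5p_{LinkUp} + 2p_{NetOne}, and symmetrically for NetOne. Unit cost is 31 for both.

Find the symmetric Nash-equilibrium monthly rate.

58.875

LinkUp's profit: π = (p_{LinkUp} − 31)(316 − 5p_{LinkUp} + 2p_{NetOne}).
∂π/∂p_{LinkUp} = 471 − 10p_{LinkUp} + 2p_{NetOne} = 0 ⇒ p_{LinkUp} = 47.1 + 0.2p_{NetOne}.
Setting p_{LinkUp} = p_{NetOne} in the reaction function: p_{LinkUp} = 47.1 + 0.2p_{LinkUp}, so p_{LinkUp} = 47.1 / 0.8 = 58.875.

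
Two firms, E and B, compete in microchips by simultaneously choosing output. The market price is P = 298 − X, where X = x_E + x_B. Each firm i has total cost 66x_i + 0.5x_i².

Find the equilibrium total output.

Firm E's profit: π = x_E(298 − (x_E + x_B)) − 66x_E − 0.5x_E².
∂π/∂x_E = 232 − 3x_E − x_B = 0, so x_E = 232/3 − (1/3)x_B.
Setting x_E = x_B in the reaction function: x_E = 232/3 − (1/3)x_E, so x_E = (232/3) / (4/3) = 58.
Total output: 58 + 58 = 116.

116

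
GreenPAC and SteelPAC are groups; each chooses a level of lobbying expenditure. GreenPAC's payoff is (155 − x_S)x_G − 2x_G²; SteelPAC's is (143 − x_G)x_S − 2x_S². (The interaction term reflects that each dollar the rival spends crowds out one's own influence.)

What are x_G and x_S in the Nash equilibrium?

Expanding GreenPAC's payoff: 155x_G − x_Sx_G − 2x_G².
∂π/∂x_G = 155 − x_S − 4x_G = 0, so x_G = 38.75 − 0.25x_S.
Likewise for SteelPAC: x_S = 35.75 − 0.25x_G.
Plugging x_S into GreenPAC's best response: x_G = 38.75 − 0.25(35.75 − 0.25x_G) ⇒ 0.9375x_G = 29.8125, so x_G = 31.8.
Then x_S = 35.75 − 0.25·31.8 = 27.8.

31.8, 27.8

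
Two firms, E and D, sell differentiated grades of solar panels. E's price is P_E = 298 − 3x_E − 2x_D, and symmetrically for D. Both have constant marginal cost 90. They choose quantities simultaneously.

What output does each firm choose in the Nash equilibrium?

26

Firm E's profit: π = x_E(298 − 3x_E − 2x_D) − 90x_E.
∂π/∂x_E = 208 − 6x_E − 2x_D = 0 ⇒ x_E = 104/3 − (1/3)x_D.
The game is symmetric, so in equilibrium x_D = x_E: the reaction function gives (4/3)x_E = 104/3, hence x_E = 26.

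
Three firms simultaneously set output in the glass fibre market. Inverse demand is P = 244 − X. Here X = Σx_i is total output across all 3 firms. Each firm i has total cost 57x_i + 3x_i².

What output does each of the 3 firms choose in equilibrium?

A representative firm's profit is π_i = x_i(244 − X) − 57x_i − 3x_i², with X = x_i + Σ_{j≠i} x_j.
First-order condition: 187 − 8x_i − Σ_{j≠i} x_j = 0.
Imposing symmetry (x_j = x for all j) turns Σ_{j≠i} x_j into 2x, so 187 = 10x and x = 18.7.

18.7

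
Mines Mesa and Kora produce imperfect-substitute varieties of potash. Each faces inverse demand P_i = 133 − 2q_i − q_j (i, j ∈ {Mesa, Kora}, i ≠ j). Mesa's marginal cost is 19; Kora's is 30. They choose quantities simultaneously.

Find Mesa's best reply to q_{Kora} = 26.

22

Mine Mesa's profit: π = q_{Mesa}(133 − 2q_{Mesa} − q_{Kora}) − 19q_{Mesa}.
∂π/∂q_{Mesa} = 114 − 4q_{Mesa} − q_{Kora} = 0 ⇒ q_{Mesa} = 28.5 − 0.25q_{Kora}.
At q_{Kora} = 26: q_{Mesa} = 28.5 − 0.25·26 = 22.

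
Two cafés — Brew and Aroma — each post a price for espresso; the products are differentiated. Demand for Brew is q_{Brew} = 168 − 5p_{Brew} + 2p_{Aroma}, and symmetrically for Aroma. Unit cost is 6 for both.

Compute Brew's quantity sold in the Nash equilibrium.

Brew's profit: π = (p_{Brew} − 6)(168 − 5p_{Brew} + 2p_{Aroma}).
∂π/∂p_{Brew} = 198 − 10p_{Brew} + 2p_{Aroma} = 0 ⇒ p_{Brew} = 19.8 + 0.2p_{Aroma}.
The game is symmetric, so in equilibrium p_{Aroma} = p_{Brew}: the reaction function gives 0.8p_{Brew} = 19.8, hence p_{Brew} = 24.75.
q_{Brew} = 168 − 5·24.75 + 2·24.75 = 93.75.

93.75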